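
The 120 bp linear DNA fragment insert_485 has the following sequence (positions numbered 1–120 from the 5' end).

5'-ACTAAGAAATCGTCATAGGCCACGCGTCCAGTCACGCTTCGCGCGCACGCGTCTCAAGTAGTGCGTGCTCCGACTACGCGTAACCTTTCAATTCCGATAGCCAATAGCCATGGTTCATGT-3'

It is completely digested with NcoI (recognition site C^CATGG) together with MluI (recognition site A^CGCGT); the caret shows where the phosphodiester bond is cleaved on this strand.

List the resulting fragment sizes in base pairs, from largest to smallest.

The NcoI site (CCATGG) starts at position 108.
NcoI cuts after the first base of each site, so after position 108.
MluI sites (ACGCGT) start at positions 22, 47, 76.
MluI cuts after the first base of each site, so after positions 22, 47, 76.
Combined cut positions: 22, 47, 76, 108.
Linear molecule, 4 cuts → 5 fragments:
  1–22 → 22 bp
  23–47 → 25 bp
  48–76 → 29 bp
  77–108 → 32 bp
  109–120 → 12 bp
Sorted largest to smallest: 32, 29, 25, 22, 12 bp.

32, 29, 25, 22, 12 bp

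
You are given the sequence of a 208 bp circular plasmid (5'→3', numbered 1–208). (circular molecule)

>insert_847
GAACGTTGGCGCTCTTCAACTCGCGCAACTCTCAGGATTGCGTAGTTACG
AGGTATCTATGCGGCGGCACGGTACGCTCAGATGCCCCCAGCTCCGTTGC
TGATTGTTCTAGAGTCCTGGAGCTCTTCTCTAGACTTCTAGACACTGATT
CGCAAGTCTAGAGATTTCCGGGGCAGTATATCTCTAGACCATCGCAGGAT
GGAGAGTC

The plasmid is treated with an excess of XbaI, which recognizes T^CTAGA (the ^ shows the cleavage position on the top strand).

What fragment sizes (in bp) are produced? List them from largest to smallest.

133, 26, 21, 20, 8 bp

XbaI sites (TCTAGA) start at positions 108, 129, 137, 157, 183.
XbaI cuts after the first base of each site, so after positions 108, 129, 137, 157, 183.
Circular molecule, 5 cuts → 5 fragments:
  109–129 → 21 bp
  130–137 → 8 bp
  138–157 → 20 bp
  158–183 → 26 bp
  184–208 then 1–108 → 25 + 108 = 133 bp
Sorted largest to smallest: 133, 26, 21, 20, 8 bp.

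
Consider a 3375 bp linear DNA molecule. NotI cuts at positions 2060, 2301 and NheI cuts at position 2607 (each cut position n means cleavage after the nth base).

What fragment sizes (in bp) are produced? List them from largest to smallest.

Combined cut positions (sorted): 2060, 2301, 2607.
Linear molecule, 3 cuts → 4 fragments:
  2060 − 0 = 2060 bp
  2301 − 2060 = 241 bp
  2607 − 2301 = 306 bp
  3375 − 2607 = 768 bp
Sorted largest to smallest: 2060, 768, 306, 241 bp.

2060, 768, 306, 241 bp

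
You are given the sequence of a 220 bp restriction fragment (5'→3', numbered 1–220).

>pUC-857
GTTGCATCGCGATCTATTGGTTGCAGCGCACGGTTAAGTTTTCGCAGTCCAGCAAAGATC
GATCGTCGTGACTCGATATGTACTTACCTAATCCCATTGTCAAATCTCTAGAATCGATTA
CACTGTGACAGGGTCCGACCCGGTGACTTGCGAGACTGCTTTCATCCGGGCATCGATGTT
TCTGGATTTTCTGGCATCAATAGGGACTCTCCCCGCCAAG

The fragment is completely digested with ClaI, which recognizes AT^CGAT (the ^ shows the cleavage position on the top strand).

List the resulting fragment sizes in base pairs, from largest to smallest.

ClaI sites (ATCGAT) start at positions 58, 113, 172.
ClaI cuts after base 2 of each site, so after positions 59, 114, 173.
Linear molecule, 3 cuts → 4 fragments:
  1–59 → 59 bp
  60–114 → 55 bp
  115–173 → 59 bp
  174–220 → 47 bp
Sorted largest to smallest: 59, 59, 55, 47 bp.

59, 59, 55, 47 bp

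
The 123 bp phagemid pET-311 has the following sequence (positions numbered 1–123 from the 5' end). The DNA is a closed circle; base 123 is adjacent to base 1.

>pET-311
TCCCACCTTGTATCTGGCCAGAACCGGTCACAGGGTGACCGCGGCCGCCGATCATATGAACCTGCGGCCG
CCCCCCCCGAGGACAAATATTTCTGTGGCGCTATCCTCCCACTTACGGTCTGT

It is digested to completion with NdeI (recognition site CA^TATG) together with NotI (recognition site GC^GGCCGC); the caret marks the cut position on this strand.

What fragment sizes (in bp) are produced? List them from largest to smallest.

The NdeI site (CATATG) starts at position 53.
NdeI cuts after base 2 of each site, so after position 54.
NotI sites (GCGGCCGC) start at positions 41, 64.
NotI cuts after base 2 of each site, so after positions 42, 65.
Combined cut positions: 42, 54, 65.
Circular molecule, 3 cuts → 3 fragments:
  43–54 → 12 bp
  55–65 → 11 bp
  66–123 then 1–42 → 58 + 42 = 100 bp
Sorted largest to smallest: 100, 12, 11 bp.

100, 12, 11 bp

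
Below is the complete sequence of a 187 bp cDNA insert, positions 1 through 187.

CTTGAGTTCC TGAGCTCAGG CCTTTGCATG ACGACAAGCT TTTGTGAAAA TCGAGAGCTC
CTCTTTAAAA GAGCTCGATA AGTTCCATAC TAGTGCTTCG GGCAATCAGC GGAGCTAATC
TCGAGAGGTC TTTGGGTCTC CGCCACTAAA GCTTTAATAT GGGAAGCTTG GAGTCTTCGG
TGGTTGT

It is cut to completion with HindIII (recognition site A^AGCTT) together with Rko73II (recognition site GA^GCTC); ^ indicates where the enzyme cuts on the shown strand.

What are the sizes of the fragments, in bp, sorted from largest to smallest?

77, 23, 23, 20, 16, 15, 13 bp

HindIII sites (AAGCTT) start at positions 36, 149, 164.
HindIII cuts after the first base of each site, so after positions 36, 149, 164.
Rko73II sites (GAGCTC) start at positions 12, 55, 71.
Rko73II cuts after base 2 of each site, so after positions 13, 56, 72.
Combined cut positions: 13, 36, 56, 72, 149, 164.
Linear molecule, 6 cuts → 7 fragments:
  1–13 → 13 bp
  14–36 → 23 bp
  37–56 → 20 bp
  57–72 → 16 bp
  73–149 → 77 bp
  150–164 → 15 bp
  165–187 → 23 bp
Sorted largest to smallest: 77, 23, 23, 20, 16, 15, 13 bp.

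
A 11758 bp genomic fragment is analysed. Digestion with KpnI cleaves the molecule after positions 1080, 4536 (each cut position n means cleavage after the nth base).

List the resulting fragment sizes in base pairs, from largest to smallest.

7222, 3456, 1080 bp

Linear molecule, 2 cuts → 3 fragments:
  1080 − 0 = 1080 bp
  4536 − 1080 = 3456 bp
  11758 − 4536 = 7222 bp
Sorted largest to smallest: 7222, 3456, 1080 bp.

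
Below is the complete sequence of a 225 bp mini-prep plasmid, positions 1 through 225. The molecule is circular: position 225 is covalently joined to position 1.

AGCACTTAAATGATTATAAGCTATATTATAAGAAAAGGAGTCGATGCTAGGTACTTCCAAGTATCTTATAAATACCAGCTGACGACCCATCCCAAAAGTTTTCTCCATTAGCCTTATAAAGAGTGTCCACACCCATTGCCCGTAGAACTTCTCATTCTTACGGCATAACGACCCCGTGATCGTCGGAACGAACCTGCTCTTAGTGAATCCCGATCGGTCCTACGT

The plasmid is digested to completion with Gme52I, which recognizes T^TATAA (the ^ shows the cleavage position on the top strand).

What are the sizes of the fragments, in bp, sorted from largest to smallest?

125, 48, 40, 12 bp

Gme52I sites (TTATAA) start at positions 14, 26, 66, 114.
Gme52I cuts after the first base of each site, so after positions 14, 26, 66, 114.
Circular molecule, 4 cuts → 4 fragments:
  15–26 → 12 bp
  27–66 → 40 bp
  67–114 → 48 bp
  115–225 then 1–14 → 111 + 14 = 125 bp
Sorted largest to smallest: 125, 48, 40, 12 bp.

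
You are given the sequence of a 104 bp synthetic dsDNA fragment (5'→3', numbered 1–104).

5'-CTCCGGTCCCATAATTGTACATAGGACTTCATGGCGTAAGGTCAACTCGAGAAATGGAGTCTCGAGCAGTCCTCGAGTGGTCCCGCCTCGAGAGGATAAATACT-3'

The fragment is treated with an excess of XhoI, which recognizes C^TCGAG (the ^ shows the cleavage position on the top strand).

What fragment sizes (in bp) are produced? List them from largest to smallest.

XhoI sites (CTCGAG) start at positions 46, 61, 72, 87.
XhoI cuts after the first base of each site, so after positions 46, 61, 72, 87.
Linear molecule, 4 cuts → 5 fragments:
  1–46 → 46 bp
  47–61 → 15 bp
  62–72 → 11 bp
  73–87 → 15 bp
  88–104 → 17 bp
Sorted largest to smallest: 46, 17, 15, 15, 11 bp.

46, 17, 15, 15, 11 bp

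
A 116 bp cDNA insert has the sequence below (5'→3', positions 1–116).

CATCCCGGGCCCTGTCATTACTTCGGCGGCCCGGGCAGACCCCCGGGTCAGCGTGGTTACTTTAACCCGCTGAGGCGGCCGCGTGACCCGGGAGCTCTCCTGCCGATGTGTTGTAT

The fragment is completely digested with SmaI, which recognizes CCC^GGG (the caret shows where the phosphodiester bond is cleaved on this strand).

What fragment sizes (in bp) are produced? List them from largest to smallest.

SmaI sites (CCCGGG) start at positions 4, 30, 42, 87.
SmaI cuts after base 3 of each site, so after positions 6, 32, 44, 89.
Linear molecule, 4 cuts → 5 fragments:
  1–6 → 6 bp
  7–32 → 26 bp
  33–44 → 12 bp
  45–89 → 45 bp
  90–116 → 27 bp
Sorted largest to smallest: 45, 27, 26, 12, 6 bp.

45, 27, 26, 12, 6 bp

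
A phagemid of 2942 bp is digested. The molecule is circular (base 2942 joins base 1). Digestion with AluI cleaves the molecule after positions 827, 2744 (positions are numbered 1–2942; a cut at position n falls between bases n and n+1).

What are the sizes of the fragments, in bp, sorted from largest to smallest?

Circular molecule, 2 cuts → 2 fragments:
  2744 − 827 = 1917 bp
  wrap: 2942 − 2744 + 827 = 1025 bp
Sorted largest to smallest: 1917, 1025 bp.

1917, 1025 bp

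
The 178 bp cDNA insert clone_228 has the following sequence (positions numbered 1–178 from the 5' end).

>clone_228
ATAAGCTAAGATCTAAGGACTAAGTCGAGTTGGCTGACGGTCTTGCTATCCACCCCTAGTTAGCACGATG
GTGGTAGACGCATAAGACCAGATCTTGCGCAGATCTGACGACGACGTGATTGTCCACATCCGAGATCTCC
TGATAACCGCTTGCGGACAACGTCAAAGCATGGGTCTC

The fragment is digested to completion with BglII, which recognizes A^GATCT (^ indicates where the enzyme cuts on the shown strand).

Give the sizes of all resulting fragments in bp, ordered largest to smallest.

BglII sites (AGATCT) start at positions 9, 90, 101, 133.
BglII cuts after the first base of each site, so after positions 9, 90, 101, 133.
Linear molecule, 4 cuts → 5 fragments:
  1–9 → 9 bp
  10–90 → 81 bp
  91–101 → 11 bp
  102–133 → 32 bp
  134–178 → 45 bp
Sorted largest to smallest: 81, 45, 32, 11, 9 bp.

81, 45, 32, 11, 9 bp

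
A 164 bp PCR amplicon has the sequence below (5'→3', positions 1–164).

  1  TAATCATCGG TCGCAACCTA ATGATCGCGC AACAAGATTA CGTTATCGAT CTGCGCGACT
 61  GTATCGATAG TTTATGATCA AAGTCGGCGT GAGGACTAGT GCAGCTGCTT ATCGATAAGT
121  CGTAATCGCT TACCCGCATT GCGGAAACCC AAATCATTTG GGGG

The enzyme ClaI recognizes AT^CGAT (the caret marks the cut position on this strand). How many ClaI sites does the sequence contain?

3

ATCGAT occurs starting at positions 45, 63, 111.
ClaI cuts at 3 sites.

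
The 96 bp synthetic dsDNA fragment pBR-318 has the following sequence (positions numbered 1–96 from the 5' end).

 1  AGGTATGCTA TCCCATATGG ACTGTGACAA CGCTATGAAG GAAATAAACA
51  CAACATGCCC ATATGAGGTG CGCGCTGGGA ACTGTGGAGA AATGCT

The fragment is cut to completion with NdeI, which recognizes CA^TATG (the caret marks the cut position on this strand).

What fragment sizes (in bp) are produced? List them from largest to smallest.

46, 35, 15 bp

NdeI sites (CATATG) start at positions 14, 60.
NdeI cuts after base 2 of each site, so after positions 15, 61.
Linear molecule, 2 cuts → 3 fragments:
  1–15 → 15 bp
  16–61 → 46 bp
  62–96 → 35 bp
Sorted largest to smallest: 46, 35, 15 bp.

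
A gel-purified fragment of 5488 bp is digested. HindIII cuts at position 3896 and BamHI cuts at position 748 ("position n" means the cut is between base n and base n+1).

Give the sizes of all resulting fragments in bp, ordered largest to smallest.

3148, 1592, 748 bp

Combined cut positions (sorted): 748, 3896.
Linear molecule, 2 cuts → 3 fragments:
  748 − 0 = 748 bp
  3896 − 748 = 3148 bp
  5488 − 3896 = 1592 bp
Sorted largest to smallest: 3148, 1592, 748 bp.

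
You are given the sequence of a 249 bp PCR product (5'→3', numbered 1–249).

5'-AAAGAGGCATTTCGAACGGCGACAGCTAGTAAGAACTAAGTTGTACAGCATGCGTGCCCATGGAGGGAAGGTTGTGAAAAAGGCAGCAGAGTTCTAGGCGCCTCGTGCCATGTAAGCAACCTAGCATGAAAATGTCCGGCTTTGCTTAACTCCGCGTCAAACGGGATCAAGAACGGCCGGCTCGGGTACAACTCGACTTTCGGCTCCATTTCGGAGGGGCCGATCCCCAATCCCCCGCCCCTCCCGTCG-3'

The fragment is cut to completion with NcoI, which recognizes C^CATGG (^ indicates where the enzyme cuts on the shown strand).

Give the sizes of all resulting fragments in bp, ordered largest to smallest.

191, 58 bp

The NcoI site (CCATGG) starts at position 58.
NcoI cuts after the first base of each site, so after position 58.
Linear molecule, 1 cut → 2 fragments:
  1–58 → 58 bp
  59–249 → 191 bp
Sorted largest to smallest: 191, 58 bp.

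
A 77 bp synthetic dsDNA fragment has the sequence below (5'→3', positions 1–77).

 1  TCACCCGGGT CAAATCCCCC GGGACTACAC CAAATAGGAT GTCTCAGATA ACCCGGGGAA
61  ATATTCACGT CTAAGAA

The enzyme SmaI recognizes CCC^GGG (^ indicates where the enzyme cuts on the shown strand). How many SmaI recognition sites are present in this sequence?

3

CCCGGG occurs starting at positions 4, 18, 52.
SmaI cuts at 3 sites.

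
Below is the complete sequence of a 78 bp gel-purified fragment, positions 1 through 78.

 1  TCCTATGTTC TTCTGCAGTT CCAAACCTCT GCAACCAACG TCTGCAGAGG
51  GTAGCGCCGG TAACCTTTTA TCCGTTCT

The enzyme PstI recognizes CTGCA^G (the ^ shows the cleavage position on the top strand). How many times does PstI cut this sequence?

2

CTGCAG occurs starting at positions 13, 42.
PstI cuts at 2 sites.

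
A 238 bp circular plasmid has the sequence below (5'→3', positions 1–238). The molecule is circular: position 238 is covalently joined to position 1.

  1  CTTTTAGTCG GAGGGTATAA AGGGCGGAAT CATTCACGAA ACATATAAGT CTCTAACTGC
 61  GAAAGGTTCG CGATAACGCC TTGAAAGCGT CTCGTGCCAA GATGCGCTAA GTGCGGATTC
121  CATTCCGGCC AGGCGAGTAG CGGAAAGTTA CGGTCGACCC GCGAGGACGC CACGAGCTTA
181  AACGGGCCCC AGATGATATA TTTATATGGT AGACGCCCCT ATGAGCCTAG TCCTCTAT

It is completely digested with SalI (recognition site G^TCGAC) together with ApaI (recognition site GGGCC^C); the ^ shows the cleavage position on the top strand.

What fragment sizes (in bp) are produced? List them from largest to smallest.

The SalI site (GTCGAC) starts at position 153.
SalI cuts after the first base of each site, so after position 153.
The ApaI site (GGGCCC) starts at position 184.
ApaI cuts after base 5 of each site (before the last base), so after position 188.
Combined cut positions: 153, 188.
Circular molecule, 2 cuts → 2 fragments:
  154–188 → 35 bp
  189–238 then 1–153 → 50 + 153 = 203 bp
Sorted largest to smallest: 203, 35 bp.

203, 35 bp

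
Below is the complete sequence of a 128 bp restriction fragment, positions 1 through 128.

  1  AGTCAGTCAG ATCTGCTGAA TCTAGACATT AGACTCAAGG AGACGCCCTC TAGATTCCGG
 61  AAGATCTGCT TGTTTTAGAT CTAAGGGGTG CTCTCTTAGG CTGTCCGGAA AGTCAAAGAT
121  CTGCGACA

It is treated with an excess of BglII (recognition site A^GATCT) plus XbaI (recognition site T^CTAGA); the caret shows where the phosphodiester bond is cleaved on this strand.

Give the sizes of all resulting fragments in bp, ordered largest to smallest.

40, 28, 15, 13, 12, 11, 9 bp

BglII sites (AGATCT) start at positions 9, 62, 77, 117.
BglII cuts after the first base of each site, so after positions 9, 62, 77, 117.
XbaI sites (TCTAGA) start at positions 21, 49.
XbaI cuts after the first base of each site, so after positions 21, 49.
Combined cut positions: 9, 21, 49, 62, 77, 117.
Linear molecule, 6 cuts → 7 fragments:
  1–9 → 9 bp
  10–21 → 12 bp
  22–49 → 28 bp
  50–62 → 13 bp
  63–77 → 15 bp
  78–117 → 40 bp
  118–128 → 11 bp
Sorted largest to smallest: 40, 28, 15, 13, 12, 11, 9 bp.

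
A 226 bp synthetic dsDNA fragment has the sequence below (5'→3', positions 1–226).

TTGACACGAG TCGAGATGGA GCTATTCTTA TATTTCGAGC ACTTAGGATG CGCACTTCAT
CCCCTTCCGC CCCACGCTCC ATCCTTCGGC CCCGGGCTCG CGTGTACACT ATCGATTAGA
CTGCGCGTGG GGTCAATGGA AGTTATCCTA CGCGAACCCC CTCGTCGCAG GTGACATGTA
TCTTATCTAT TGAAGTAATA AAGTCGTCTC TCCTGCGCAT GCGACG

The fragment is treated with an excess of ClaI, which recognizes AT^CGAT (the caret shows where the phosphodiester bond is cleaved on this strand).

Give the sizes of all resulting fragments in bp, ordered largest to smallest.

114, 112 bp

The ClaI site (ATCGAT) starts at position 111.
ClaI cuts after base 2 of each site, so after position 112.
Linear molecule, 1 cut → 2 fragments:
  1–112 → 112 bp
  113–226 → 114 bp
Sorted largest to smallest: 114, 112 bp.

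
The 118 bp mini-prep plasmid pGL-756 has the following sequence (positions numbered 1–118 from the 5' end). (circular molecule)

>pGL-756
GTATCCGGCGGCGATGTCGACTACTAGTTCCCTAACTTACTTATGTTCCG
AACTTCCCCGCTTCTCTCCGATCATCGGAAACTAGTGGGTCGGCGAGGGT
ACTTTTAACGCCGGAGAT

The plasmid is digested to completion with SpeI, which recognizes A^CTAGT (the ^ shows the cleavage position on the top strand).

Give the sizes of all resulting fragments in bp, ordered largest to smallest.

60, 58 bp

SpeI sites (ACTAGT) start at positions 23, 81.
SpeI cuts after the first base of each site, so after positions 23, 81.
Circular molecule, 2 cuts → 2 fragments:
  24–81 → 58 bp
  82–118 then 1–23 → 37 + 23 = 60 bp
Sorted largest to smallest: 60, 58 bp.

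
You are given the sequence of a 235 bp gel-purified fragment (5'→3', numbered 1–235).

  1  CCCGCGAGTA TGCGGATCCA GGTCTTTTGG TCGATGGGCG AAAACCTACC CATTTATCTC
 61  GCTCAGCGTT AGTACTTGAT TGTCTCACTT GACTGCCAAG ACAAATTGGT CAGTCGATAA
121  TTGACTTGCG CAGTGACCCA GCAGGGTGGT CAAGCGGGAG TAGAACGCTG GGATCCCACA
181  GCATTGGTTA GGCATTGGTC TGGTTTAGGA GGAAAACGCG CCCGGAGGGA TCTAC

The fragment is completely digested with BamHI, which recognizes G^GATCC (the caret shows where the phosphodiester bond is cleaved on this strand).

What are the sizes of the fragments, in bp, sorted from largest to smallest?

157, 64, 14 bp

BamHI sites (GGATCC) start at positions 14, 171.
BamHI cuts after the first base of each site, so after positions 14, 171.
Linear molecule, 2 cuts → 3 fragments:
  1–14 → 14 bp
  15–171 → 157 bp
  172–235 → 64 bp
Sorted largest to smallest: 157, 64, 14 bp.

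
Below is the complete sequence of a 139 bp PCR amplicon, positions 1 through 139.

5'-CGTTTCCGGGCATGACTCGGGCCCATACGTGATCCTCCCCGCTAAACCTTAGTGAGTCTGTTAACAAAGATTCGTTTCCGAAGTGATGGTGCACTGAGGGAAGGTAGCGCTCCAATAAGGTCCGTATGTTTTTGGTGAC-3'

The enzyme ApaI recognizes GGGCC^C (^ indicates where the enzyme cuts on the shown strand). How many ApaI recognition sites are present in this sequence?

1

GGGCCC occurs starting at position 19.
ApaI cuts at 1 site.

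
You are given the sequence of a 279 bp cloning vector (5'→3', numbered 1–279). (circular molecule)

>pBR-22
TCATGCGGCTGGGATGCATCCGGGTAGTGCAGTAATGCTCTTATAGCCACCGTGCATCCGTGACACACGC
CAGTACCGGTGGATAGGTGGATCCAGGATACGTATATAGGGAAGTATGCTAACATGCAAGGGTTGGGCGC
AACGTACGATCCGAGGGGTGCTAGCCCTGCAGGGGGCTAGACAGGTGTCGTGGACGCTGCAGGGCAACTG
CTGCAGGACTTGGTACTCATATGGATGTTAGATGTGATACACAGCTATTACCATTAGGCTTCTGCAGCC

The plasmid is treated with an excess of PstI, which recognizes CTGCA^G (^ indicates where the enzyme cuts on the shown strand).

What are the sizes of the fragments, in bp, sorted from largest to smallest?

PstI sites (CTGCAG) start at positions 167, 197, 211, 272.
PstI cuts after base 5 of each site (before the last base), so after positions 171, 201, 215, 276.
Circular molecule, 4 cuts → 4 fragments:
  172–201 → 30 bp
  202–215 → 14 bp
  216–276 → 61 bp
  277–279 then 1–171 → 3 + 171 = 174 bp
Sorted largest to smallest: 174, 61, 30, 14 bp.

174, 61, 30, 14 bp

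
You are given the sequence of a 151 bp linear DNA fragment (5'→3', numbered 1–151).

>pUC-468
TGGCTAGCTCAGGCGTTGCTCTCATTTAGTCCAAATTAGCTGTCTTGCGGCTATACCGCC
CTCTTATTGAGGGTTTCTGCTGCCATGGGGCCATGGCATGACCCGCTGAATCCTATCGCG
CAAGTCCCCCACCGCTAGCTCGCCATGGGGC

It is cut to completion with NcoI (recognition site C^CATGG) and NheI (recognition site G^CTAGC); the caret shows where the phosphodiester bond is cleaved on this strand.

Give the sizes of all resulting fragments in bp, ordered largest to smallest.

NcoI sites (CCATGG) start at positions 83, 91, 143.
NcoI cuts after the first base of each site, so after positions 83, 91, 143.
NheI sites (GCTAGC) start at positions 3, 134.
NheI cuts after the first base of each site, so after positions 3, 134.
Combined cut positions: 3, 83, 91, 134, 143.
Linear molecule, 5 cuts → 6 fragments:
  1–3 → 3 bp
  4–83 → 80 bp
  84–91 → 8 bp
  92–134 → 43 bp
  135–143 → 9 bp
  144–151 → 8 bp
Sorted largest to smallest: 80, 43, 9, 8, 8, 3 bp.

80, 43, 9, 8, 8, 3 bp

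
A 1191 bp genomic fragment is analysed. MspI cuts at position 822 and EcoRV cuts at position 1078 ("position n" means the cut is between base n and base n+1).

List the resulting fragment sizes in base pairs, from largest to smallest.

822, 256, 113 bp

Combined cut positions (sorted): 822, 1078.
Linear molecule, 2 cuts → 3 fragments:
  822 − 0 = 822 bp
  1078 − 822 = 256 bp
  1191 − 1078 = 113 bp
Sorted largest to smallest: 822, 256, 113 bp.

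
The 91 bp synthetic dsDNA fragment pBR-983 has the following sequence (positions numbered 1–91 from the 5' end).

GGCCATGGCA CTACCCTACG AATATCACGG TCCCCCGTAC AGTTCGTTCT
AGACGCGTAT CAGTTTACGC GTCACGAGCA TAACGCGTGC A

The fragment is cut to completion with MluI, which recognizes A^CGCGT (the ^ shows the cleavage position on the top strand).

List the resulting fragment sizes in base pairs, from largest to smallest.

53, 16, 14, 8 bp

MluI sites (ACGCGT) start at positions 53, 67, 83.
MluI cuts after the first base of each site, so after positions 53, 67, 83.
Linear molecule, 3 cuts → 4 fragments:
  1–53 → 53 bp
  54–67 → 14 bp
  68–83 → 16 bp
  84–91 → 8 bp
Sorted largest to smallest: 53, 16, 14, 8 bp.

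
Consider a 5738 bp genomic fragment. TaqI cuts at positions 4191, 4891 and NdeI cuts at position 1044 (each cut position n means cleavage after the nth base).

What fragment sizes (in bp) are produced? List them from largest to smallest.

Combined cut positions (sorted): 1044, 4191, 4891.
Linear molecule, 3 cuts → 4 fragments:
  1044 − 0 = 1044 bp
  4191 − 1044 = 3147 bp
  4891 − 4191 = 700 bp
  5738 − 4891 = 847 bp
Sorted largest to smallest: 3147, 1044, 847, 700 bp.

3147, 1044, 847, 700 bp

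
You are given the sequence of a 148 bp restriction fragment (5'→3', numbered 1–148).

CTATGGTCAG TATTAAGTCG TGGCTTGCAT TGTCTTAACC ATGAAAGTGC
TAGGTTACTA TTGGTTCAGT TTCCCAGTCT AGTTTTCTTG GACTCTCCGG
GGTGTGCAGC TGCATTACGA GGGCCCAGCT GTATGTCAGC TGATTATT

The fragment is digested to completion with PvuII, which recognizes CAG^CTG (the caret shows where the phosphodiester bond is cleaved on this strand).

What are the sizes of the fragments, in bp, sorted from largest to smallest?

109, 19, 11, 9 bp

PvuII sites (CAGCTG) start at positions 107, 126, 137.
PvuII cuts after base 3 of each site, so after positions 109, 128, 139.
Linear molecule, 3 cuts → 4 fragments:
  1–109 → 109 bp
  110–128 → 19 bp
  129–139 → 11 bp
  140–148 → 9 bp
Sorted largest to smallest: 109, 19, 11, 9 bp.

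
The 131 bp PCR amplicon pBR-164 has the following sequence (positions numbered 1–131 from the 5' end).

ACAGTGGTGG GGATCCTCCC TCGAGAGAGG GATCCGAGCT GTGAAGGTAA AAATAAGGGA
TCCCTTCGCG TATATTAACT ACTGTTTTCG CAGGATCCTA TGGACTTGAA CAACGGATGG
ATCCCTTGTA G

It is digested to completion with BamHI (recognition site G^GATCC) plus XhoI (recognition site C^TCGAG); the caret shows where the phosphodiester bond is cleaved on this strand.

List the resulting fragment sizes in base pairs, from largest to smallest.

35, 28, 26, 12, 11, 10, 9 bp

BamHI sites (GGATCC) start at positions 11, 30, 58, 93, 119.
BamHI cuts after the first base of each site, so after positions 11, 30, 58, 93, 119.
The XhoI site (CTCGAG) starts at position 20.
XhoI cuts after the first base of each site, so after position 20.
Combined cut positions: 11, 20, 30, 58, 93, 119.
Linear molecule, 6 cuts → 7 fragments:
  1–11 → 11 bp
  12–20 → 9 bp
  21–30 → 10 bp
  31–58 → 28 bp
  59–93 → 35 bp
  94–119 → 26 bp
  120–131 → 12 bp
Sorted largest to smallest: 35, 28, 26, 12, 11, 10, 9 bp.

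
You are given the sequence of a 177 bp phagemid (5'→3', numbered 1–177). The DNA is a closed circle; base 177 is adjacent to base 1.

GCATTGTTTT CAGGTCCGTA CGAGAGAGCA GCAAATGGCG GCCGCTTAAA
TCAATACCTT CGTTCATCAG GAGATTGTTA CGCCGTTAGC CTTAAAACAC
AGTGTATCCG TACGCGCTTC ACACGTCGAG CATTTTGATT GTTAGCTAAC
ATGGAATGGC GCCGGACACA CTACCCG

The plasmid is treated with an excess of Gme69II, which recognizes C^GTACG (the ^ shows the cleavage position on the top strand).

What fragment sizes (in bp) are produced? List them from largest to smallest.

92, 85 bp

Gme69II sites (CGTACG) start at positions 17, 109.
Gme69II cuts after the first base of each site, so after positions 17, 109.
Circular molecule, 2 cuts → 2 fragments:
  18–109 → 92 bp
  110–177 then 1–17 → 68 + 17 = 85 bp
Sorted largest to smallest: 92, 85 bp.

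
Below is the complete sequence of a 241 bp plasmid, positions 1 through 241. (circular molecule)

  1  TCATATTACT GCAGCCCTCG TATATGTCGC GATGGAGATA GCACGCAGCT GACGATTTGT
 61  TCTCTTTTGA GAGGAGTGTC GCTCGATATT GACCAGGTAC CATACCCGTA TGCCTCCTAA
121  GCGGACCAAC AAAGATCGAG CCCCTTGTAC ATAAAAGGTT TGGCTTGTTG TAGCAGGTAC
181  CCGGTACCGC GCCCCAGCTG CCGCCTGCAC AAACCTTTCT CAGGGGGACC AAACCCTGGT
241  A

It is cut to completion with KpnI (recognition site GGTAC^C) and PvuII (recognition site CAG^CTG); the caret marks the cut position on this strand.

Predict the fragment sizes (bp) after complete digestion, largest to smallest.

92, 80, 52, 10, 7 bp

KpnI sites (GGTACC) start at positions 96, 176, 183.
KpnI cuts after base 5 of each site (before the last base), so after positions 100, 180, 187.
PvuII sites (CAGCTG) start at positions 46, 195.
PvuII cuts after base 3 of each site, so after positions 48, 197.
Combined cut positions: 48, 100, 180, 187, 197.
Circular molecule, 5 cuts → 5 fragments:
  49–100 → 52 bp
  101–180 → 80 bp
  181–187 → 7 bp
  188–197 → 10 bp
  198–241 then 1–48 → 44 + 48 = 92 bp
Sorted largest to smallest: 92, 80, 52, 10, 7 bp.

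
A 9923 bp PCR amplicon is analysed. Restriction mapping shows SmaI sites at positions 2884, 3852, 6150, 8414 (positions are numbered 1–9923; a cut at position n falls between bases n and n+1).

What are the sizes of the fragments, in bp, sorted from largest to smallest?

2884, 2298, 2264, 1509, 968 bp

Linear molecule, 4 cuts → 5 fragments:
  2884 − 0 = 2884 bp
  3852 − 2884 = 968 bp
  6150 − 3852 = 2298 bp
  8414 − 6150 = 2264 bp
  9923 − 8414 = 1509 bp
Sorted largest to smallest: 2884, 2298, 2264, 1509, 968 bp.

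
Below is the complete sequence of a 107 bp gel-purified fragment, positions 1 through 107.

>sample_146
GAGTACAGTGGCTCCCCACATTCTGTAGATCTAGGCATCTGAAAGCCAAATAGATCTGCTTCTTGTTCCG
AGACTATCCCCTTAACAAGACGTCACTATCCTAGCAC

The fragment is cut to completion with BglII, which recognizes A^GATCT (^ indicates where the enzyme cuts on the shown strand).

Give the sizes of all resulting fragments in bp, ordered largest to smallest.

55, 27, 25 bp

BglII sites (AGATCT) start at positions 27, 52.
BglII cuts after the first base of each site, so after positions 27, 52.
Linear molecule, 2 cuts → 3 fragments:
  1–27 → 27 bp
  28–52 → 25 bp
  53–107 → 55 bp
Sorted largest to smallest: 55, 27, 25 bp.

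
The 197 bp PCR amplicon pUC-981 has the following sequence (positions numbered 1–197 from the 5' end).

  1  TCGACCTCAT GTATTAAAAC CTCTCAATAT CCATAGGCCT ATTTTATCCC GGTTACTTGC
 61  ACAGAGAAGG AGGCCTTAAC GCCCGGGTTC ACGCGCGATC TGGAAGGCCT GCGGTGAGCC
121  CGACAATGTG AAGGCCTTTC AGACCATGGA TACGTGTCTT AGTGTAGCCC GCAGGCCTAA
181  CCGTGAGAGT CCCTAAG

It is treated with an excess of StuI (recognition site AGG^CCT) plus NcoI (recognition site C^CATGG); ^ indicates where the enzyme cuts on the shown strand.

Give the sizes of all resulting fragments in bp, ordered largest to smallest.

37, 36, 34, 31, 27, 22, 10 bp

StuI sites (AGGCCT) start at positions 35, 71, 105, 132, 173.
StuI cuts after base 3 of each site, so after positions 37, 73, 107, 134, 175.
The NcoI site (CCATGG) starts at position 144.
NcoI cuts after the first base of each site, so after position 144.
Combined cut positions: 37, 73, 107, 134, 144, 175.
Linear molecule, 6 cuts → 7 fragments:
  1–37 → 37 bp
  38–73 → 36 bp
  74–107 → 34 bp
  108–134 → 27 bp
  135–144 → 10 bp
  145–175 → 31 bp
  176–197 → 22 bp
Sorted largest to smallest: 37, 36, 34, 31, 27, 22, 10 bp.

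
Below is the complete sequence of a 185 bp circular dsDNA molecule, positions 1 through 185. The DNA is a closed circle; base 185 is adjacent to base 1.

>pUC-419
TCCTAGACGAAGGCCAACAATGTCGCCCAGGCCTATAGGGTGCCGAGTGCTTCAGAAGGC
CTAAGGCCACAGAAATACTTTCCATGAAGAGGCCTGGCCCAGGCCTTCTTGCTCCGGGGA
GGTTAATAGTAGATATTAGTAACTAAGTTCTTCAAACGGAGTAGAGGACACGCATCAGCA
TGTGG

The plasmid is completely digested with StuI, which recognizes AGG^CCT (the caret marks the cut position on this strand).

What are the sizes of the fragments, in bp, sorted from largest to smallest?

StuI sites (AGGCCT) start at positions 29, 57, 90, 101.
StuI cuts after base 3 of each site, so after positions 31, 59, 92, 103.
Circular molecule, 4 cuts → 4 fragments:
  32–59 → 28 bp
  60–92 → 33 bp
  93–103 → 11 bp
  104–185 then 1–31 → 82 + 31 = 113 bp
Sorted largest to smallest: 113, 33, 28, 11 bp.

113, 33, 28, 11 bp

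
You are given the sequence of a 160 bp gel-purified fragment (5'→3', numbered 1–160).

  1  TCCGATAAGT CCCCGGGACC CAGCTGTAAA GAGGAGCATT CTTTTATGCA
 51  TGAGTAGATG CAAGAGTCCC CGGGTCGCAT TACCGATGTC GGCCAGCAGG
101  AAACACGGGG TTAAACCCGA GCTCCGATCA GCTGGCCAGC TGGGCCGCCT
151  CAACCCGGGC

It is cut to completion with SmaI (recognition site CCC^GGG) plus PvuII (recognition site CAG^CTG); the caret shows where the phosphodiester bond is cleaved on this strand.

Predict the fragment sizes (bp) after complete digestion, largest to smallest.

60, 48, 17, 14, 9, 8, 4 bp

SmaI sites (CCCGGG) start at positions 12, 69, 154.
SmaI cuts after base 3 of each site, so after positions 14, 71, 156.
PvuII sites (CAGCTG) start at positions 21, 129, 137.
PvuII cuts after base 3 of each site, so after positions 23, 131, 139.
Combined cut positions: 14, 23, 71, 131, 139, 156.
Linear molecule, 6 cuts → 7 fragments:
  1–14 → 14 bp
  15–23 → 9 bp
  24–71 → 48 bp
  72–131 → 60 bp
  132–139 → 8 bp
  140–156 → 17 bp
  157–160 → 4 bp
Sorted largest to smallest: 60, 48, 17, 14, 9, 8, 4 bp.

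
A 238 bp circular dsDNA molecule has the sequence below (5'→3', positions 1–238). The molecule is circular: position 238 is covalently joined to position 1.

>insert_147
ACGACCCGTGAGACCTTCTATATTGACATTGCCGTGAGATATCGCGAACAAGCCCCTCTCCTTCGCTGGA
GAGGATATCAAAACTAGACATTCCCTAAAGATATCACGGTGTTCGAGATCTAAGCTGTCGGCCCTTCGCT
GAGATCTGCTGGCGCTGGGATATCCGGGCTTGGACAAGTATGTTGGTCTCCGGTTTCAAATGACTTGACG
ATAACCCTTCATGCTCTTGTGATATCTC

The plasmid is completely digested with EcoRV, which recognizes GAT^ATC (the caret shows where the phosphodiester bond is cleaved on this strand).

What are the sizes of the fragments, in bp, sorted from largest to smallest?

72, 59, 45, 36, 26 bp

EcoRV sites (GATATC) start at positions 38, 74, 100, 159, 231.
EcoRV cuts after base 3 of each site, so after positions 40, 76, 102, 161, 233.
Circular molecule, 5 cuts → 5 fragments:
  41–76 → 36 bp
  77–102 → 26 bp
  103–161 → 59 bp
  162–233 → 72 bp
  234–238 then 1–40 → 5 + 40 = 45 bp
Sorted largest to smallest: 72, 59, 45, 36, 26 bp.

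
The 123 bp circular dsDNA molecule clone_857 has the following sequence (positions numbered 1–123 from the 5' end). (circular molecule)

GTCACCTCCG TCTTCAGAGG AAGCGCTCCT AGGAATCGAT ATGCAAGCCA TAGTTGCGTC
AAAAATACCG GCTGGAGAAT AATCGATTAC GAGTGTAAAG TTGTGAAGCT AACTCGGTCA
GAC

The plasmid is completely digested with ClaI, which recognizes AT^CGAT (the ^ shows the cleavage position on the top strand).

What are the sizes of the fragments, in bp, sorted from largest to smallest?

76, 47 bp

ClaI sites (ATCGAT) start at positions 35, 82.
ClaI cuts after base 2 of each site, so after positions 36, 83.
Circular molecule, 2 cuts → 2 fragments:
  37–83 → 47 bp
  84–123 then 1–36 → 40 + 36 = 76 bp
Sorted largest to smallest: 76, 47 bp.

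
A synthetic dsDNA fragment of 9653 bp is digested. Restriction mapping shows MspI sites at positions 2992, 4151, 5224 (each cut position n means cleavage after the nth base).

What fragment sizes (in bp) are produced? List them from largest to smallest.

Linear molecule, 3 cuts → 4 fragments:
  2992 − 0 = 2992 bp
  4151 − 2992 = 1159 bp
  5224 − 4151 = 1073 bp
  9653 − 5224 = 4429 bp
Sorted largest to smallest: 4429, 2992, 1159, 1073 bp.

4429, 2992, 1159, 1073 bp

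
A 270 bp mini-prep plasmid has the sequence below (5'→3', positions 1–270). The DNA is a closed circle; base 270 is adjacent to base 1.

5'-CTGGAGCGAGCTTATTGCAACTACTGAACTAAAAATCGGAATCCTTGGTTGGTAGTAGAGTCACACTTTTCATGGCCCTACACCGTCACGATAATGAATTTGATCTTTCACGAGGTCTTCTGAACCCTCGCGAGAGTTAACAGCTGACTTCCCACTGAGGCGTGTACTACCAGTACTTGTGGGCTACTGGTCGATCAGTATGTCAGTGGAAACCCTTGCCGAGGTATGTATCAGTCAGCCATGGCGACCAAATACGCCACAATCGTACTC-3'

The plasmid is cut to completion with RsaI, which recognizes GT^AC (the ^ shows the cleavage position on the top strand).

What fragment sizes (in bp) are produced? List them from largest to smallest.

169, 92, 9 bp

RsaI sites (GTAC) start at positions 164, 173, 265.
RsaI cuts after base 2 of each site, so after positions 165, 174, 266.
Circular molecule, 3 cuts → 3 fragments:
  166–174 → 9 bp
  175–266 → 92 bp
  267–270 then 1–165 → 4 + 165 = 169 bp
Sorted largest to smallest: 169, 92, 9 bp.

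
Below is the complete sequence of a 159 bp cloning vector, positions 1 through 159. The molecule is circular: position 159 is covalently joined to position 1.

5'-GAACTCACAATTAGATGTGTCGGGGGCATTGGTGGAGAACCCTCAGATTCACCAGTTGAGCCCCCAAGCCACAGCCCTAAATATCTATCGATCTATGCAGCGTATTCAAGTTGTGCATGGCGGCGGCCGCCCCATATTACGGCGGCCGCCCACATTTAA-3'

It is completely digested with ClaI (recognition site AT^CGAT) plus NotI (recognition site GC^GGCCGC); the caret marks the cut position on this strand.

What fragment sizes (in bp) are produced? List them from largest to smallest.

The ClaI site (ATCGAT) starts at position 87.
ClaI cuts after base 2 of each site, so after position 88.
NotI sites (GCGGCCGC) start at positions 123, 142.
NotI cuts after base 2 of each site, so after positions 124, 143.
Combined cut positions: 88, 124, 143.
Circular molecule, 3 cuts → 3 fragments:
  89–124 → 36 bp
  125–143 → 19 bp
  144–159 then 1–88 → 16 + 88 = 104 bp
Sorted largest to smallest: 104, 36, 19 bp.

104, 36, 19 bp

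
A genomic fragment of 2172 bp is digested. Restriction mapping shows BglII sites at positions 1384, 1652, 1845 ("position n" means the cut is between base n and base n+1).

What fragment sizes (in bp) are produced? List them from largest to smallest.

Linear molecule, 3 cuts → 4 fragments:
  1384 − 0 = 1384 bp
  1652 − 1384 = 268 bp
  1845 − 1652 = 193 bp
  2172 − 1845 = 327 bp
Sorted largest to smallest: 1384, 327, 268, 193 bp.

1384, 327, 268, 193 bp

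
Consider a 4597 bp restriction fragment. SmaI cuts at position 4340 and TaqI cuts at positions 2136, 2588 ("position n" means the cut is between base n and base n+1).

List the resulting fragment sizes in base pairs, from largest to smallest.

Combined cut positions (sorted): 2136, 2588, 4340.
Linear molecule, 3 cuts → 4 fragments:
  2136 − 0 = 2136 bp
  2588 − 2136 = 452 bp
  4340 − 2588 = 1752 bp
  4597 − 4340 = 257 bp
Sorted largest to smallest: 2136, 1752, 452, 257 bp.

2136, 1752, 452, 257 bp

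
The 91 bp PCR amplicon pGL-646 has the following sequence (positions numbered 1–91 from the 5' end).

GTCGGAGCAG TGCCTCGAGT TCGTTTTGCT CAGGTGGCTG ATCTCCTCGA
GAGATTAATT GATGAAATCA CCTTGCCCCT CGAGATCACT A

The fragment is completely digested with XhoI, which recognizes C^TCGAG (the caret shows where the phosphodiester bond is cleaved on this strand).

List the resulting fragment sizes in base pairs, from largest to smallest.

XhoI sites (CTCGAG) start at positions 14, 46, 79.
XhoI cuts after the first base of each site, so after positions 14, 46, 79.
Linear molecule, 3 cuts → 4 fragments:
  1–14 → 14 bp
  15–46 → 32 bp
  47–79 → 33 bp
  80–91 → 12 bp
Sorted largest to smallest: 33, 32, 14, 12 bp.

33, 32, 14, 12 bp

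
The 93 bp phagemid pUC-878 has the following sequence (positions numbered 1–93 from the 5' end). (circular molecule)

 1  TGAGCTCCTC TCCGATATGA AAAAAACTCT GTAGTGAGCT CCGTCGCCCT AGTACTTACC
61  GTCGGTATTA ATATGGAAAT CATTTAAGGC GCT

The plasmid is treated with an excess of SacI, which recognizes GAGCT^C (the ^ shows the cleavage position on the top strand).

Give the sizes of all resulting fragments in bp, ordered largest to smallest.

SacI sites (GAGCTC) start at positions 2, 36.
SacI cuts after base 5 of each site (before the last base), so after positions 6, 40.
Circular molecule, 2 cuts → 2 fragments:
  7–40 → 34 bp
  41–93 then 1–6 → 53 + 6 = 59 bp
Sorted largest to smallest: 59, 34 bp.

59, 34 bp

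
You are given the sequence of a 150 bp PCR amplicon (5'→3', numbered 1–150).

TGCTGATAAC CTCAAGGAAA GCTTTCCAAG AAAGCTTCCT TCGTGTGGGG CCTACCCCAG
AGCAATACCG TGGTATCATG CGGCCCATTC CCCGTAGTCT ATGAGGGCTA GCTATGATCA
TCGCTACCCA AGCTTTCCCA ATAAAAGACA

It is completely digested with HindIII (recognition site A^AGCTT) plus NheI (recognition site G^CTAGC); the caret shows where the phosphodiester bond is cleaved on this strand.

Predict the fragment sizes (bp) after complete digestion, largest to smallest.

HindIII sites (AAGCTT) start at positions 19, 32, 130.
HindIII cuts after the first base of each site, so after positions 19, 32, 130.
The NheI site (GCTAGC) starts at position 107.
NheI cuts after the first base of each site, so after position 107.
Combined cut positions: 19, 32, 107, 130.
Linear molecule, 4 cuts → 5 fragments:
  1–19 → 19 bp
  20–32 → 13 bp
  33–107 → 75 bp
  108–130 → 23 bp
  131–150 → 20 bp
Sorted largest to smallest: 75, 23, 20, 19, 13 bp.

75, 23, 20, 19, 13 bp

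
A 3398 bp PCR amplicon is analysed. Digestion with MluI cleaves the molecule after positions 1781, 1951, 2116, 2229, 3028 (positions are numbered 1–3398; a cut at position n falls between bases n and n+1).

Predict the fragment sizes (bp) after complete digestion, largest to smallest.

Linear molecule, 5 cuts → 6 fragments:
  1781 − 0 = 1781 bp
  1951 − 1781 = 170 bp
  2116 − 1951 = 165 bp
  2229 − 2116 = 113 bp
  3028 − 2229 = 799 bp
  3398 − 3028 = 370 bp
Sorted largest to smallest: 1781, 799, 370, 170, 165, 113 bp.

1781, 799, 370, 170, 165, 113 bp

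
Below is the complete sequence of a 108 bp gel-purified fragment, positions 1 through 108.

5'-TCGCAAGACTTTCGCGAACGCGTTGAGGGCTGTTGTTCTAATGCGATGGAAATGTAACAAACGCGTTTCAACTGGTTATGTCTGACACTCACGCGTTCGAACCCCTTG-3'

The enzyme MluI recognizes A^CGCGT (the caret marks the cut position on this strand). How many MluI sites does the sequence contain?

ACGCGT occurs starting at positions 18, 61, 91.
MluI cuts at 3 sites.

3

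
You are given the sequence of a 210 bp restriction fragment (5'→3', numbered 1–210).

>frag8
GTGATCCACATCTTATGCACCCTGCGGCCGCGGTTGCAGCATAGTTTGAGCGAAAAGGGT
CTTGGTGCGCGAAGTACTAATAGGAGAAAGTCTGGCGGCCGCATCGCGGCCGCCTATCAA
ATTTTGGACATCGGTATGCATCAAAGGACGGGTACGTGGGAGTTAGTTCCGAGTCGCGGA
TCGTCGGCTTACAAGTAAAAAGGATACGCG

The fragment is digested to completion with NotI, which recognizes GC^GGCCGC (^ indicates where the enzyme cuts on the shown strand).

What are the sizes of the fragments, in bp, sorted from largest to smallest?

NotI sites (GCGGCCGC) start at positions 24, 95, 106.
NotI cuts after base 2 of each site, so after positions 25, 96, 107.
Linear molecule, 3 cuts → 4 fragments:
  1–25 → 25 bp
  26–96 → 71 bp
  97–107 → 11 bp
  108–210 → 103 bp
Sorted largest to smallest: 103, 71, 25, 11 bp.

103, 71, 25, 11 bp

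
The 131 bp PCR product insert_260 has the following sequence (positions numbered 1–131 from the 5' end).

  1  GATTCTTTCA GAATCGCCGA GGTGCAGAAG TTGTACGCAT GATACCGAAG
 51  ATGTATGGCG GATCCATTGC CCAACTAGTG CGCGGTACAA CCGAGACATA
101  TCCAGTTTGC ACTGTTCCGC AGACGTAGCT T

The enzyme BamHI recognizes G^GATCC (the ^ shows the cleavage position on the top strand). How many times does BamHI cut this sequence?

1

GGATCC occurs starting at position 60.
BamHI cuts at 1 site.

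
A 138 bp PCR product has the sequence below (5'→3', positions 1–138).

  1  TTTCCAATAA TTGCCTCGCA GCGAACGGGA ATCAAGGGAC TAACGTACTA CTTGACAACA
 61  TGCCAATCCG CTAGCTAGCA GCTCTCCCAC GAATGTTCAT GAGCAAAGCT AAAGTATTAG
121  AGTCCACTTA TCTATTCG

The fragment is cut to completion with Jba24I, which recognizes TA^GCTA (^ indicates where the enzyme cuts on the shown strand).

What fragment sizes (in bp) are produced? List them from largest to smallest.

The Jba24I site (TAGCTA) starts at position 72.
Jba24I cuts after base 2 of each site, so after position 73.
Linear molecule, 1 cut → 2 fragments:
  1–73 → 73 bp
  74–138 → 65 bp
Sorted largest to smallest: 73, 65 bp.

73, 65 bp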